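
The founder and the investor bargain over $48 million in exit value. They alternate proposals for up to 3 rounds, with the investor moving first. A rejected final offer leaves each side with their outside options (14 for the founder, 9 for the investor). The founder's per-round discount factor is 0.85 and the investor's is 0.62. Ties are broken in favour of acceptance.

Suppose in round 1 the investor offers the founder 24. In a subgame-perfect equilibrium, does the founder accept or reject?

Round 3 (the investor proposes): the founder gets 14 if talks fail, so the investor offers 14 and keeps 34.
Round 2 (the founder proposes): the investor can get 34 next round, worth 0.62 × 34 = 21.08 now. The founder offers 21.08 and keeps 48 − 21.08 = 26.92.
So by rejecting in round 1, the founder gets 26.92 next round, worth 0.85 × 26.92 = 22.882 now.
Offer 24 ≥ 22.882, so the founder accepts.

Accept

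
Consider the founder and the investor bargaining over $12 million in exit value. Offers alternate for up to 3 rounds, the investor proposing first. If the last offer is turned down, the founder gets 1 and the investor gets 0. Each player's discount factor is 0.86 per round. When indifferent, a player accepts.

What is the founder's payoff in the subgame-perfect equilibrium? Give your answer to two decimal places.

2.18

Work backward from the last round.
Round 3 (the investor proposes): the founder gets 1 if talks fail, so the investor offers 1 and keeps 11.
Round 2 (the founder proposes): the investor can get 11 next round, worth 0.86 × 11 = 9.46 now; the founder offers that and keeps 2.54.
Round 1 (the investor proposes): the founder can get 2.54 next round, worth 0.86 × 2.54 = 2.1844 now; the investor offers that and keeps 9.8156.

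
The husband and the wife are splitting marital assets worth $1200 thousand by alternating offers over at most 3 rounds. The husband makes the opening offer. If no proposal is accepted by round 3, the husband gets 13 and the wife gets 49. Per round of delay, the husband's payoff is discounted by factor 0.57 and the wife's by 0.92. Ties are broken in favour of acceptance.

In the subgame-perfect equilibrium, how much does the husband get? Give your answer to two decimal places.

699.58

Round 3 (the husband proposes): the wife gets 49 if talks fail, so the husband offers 49 and keeps 1151.
Round 2 (the wife proposes): the husband can get 1151 next round, worth 0.57 × 1151 = 656.07 now; the wife offers that and keeps 543.93.
Round 1 (the husband proposes): the wife can get 543.93 next round, worth 0.92 × 543.93 = 500.4156 now. The husband offers 500.4156 and keeps 1200 − 500.4156 = 699.5844.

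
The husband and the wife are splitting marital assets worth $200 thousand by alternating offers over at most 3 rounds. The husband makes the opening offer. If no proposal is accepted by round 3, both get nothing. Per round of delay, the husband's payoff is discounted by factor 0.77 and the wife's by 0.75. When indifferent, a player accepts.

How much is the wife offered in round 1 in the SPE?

34.5

Round 3 (the husband proposes): rejection yields 0 for the wife; the husband offers 0 and keeps 200.
Round 2 (the wife proposes): the husband can get 200 next round, worth 0.77 × 200 = 154 now. The wife offers 154 and keeps 200 − 154 = 46.
Round 1 (the husband proposes): the wife can get 46 next round, worth 0.75 × 46 = 34.5 now; the husband offers that and keeps 165.5.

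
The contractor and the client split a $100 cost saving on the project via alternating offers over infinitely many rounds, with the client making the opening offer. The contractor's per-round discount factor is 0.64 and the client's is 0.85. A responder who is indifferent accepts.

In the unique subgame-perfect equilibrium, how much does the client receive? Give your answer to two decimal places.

Let x be the client's share when the client proposes and y be the contractor's share when the contractor proposes.
The contractor accepts iff offered ≥ 0.64·y, so x = 100 − 0.64y. Symmetrically y = 100 − 0.85x.
Substituting: x = 100 − 0.64(100 − 0.85x), giving x(1 − 0.85·0.64) = 100(1 − 0.64).
So x = 100 × 0.36 / 0.456 ≈ 78.9474, and the contractor receives 100 − x ≈ 21.0526.

78.95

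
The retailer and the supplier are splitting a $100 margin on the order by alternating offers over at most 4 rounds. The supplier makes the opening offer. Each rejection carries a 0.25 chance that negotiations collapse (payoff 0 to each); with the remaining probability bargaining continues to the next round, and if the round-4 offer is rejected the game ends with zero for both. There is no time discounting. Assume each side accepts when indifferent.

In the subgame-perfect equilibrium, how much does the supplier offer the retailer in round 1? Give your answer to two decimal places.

By backward induction:
Round 4 (the retailer proposes): rejection yields 0 for the supplier; the retailer offers 0 and keeps 100.
Round 3 (the supplier proposes): rejecting gives the retailer an expected 0.75 × 100 = 75; the supplier offers that and keeps 25.
Round 2 (the retailer proposes): rejecting gives the supplier an expected 0.75 × 25 = 18.75; the retailer offers that and keeps 81.25.
Round 1 (the supplier proposes): rejecting gives the retailer an expected 0.75 × 81.25 = 60.9375. The supplier offers 60.9375 and keeps 100 − 60.9375 = 39.0625.

60.94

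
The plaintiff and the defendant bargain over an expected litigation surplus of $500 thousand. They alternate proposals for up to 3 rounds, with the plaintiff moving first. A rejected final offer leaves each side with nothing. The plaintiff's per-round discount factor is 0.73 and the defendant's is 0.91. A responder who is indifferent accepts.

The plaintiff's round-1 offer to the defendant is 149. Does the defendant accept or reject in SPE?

Accept

Round 3 (the plaintiff proposes): rejection yields 0 for the defendant; the plaintiff offers 0 and keeps 500.
Round 2 (the defendant proposes): the plaintiff can get 500 next round, worth 0.73 × 500 = 365 now. The defendant offers 365 and keeps 500 − 365 = 135.
So by rejecting in round 1, the defendant gets 135 next round, worth 0.91 × 135 = 122.85 now.
Offer 149 ≥ 122.85, so the defendant accepts.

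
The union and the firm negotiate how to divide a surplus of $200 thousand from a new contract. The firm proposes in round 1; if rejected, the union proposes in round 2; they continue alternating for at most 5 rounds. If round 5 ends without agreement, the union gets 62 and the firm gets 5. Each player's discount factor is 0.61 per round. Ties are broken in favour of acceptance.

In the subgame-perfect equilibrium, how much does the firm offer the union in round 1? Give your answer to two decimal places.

Solve by backward induction from round 5.
Round 5 (the firm proposes): the union gets 62 if talks fail, so the firm offers 62 and keeps 138.
Round 4 (the union proposes): the firm can get 138 next round, worth 0.61 × 138 = 84.18 now, so the union offers 84.18, keeping 115.82.
Round 3 (the firm proposes): the union can get 115.82 next round, worth 0.61 × 115.82 = 70.6502 now, so the firm offers 70.6502, keeping 129.3498.
Round 2 (the union proposes): the firm can get 129.3498 next round, worth 0.61 × 129.3498 = 78.903378 now. The union offers 78.903378 and keeps 200 − 78.903378 = 121.096622.
Round 1 (the firm proposes): the union can get 121.096622 next round, worth 0.61 × 121.096622 = 73.86893942 now, so the firm offers 73.86893942, keeping 126.13106058.

73.87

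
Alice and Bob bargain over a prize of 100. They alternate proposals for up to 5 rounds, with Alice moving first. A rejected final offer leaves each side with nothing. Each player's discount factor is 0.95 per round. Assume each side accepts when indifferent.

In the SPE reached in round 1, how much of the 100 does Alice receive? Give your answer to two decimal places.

90.96

Round 5 (Alice proposes): Bob will accept anything ≥ 0, so Alice offers 0 and keeps 100.
Round 4 (Bob proposes): Alice can get 100 next round, worth 0.95 × 100 = 95 now, so Bob offers 95, keeping 5.
Round 3 (Alice proposes): Bob can get 5 next round, worth 0.95 × 5 = 4.75 now, so Alice offers 4.75, keeping 95.25.
Round 2 (Bob proposes): Alice can get 95.25 next round, worth 0.95 × 95.25 = 90.4875 now; Bob offers that and keeps 9.5125.
Round 1 (Alice proposes): Bob can get 9.5125 next round, worth 0.95 × 9.5125 = 9.036875 now; Alice offers that and keeps 90.963125.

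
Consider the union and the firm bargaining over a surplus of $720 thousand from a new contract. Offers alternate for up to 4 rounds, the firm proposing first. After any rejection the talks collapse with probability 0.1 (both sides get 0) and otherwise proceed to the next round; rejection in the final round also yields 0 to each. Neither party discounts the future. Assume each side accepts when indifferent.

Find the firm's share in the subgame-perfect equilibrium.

130.32

Round 4 (the union proposes): rejection yields 0 for the firm; the union offers 0 and keeps 720.
Round 3 (the firm proposes): rejecting gives the union an expected 0.9 × 720 = 648. The firm offers 648 and keeps 720 − 648 = 72.
Round 2 (the union proposes): rejecting gives the firm an expected 0.9 × 72 = 64.8. The union offers 64.8 and keeps 720 − 64.8 = 655.2.
Round 1 (the firm proposes): rejecting gives the union an expected 0.9 × 655.2 = 589.68; the firm offers that and keeps 130.32.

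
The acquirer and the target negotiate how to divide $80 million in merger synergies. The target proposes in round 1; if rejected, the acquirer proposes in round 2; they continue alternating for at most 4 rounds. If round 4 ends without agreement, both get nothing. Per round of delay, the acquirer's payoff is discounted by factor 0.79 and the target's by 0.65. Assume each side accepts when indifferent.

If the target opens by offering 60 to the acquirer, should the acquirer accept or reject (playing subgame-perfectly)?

Round 4 (the acquirer proposes): rejection yields 0 for the target; the acquirer offers 0 and keeps 80.
Round 3 (the target proposes): the acquirer can get 80 next round, worth 0.79 × 80 = 63.2 now, so the target offers 63.2, keeping 16.8.
Round 2 (the acquirer proposes): the target can get 16.8 next round, worth 0.65 × 16.8 = 10.92 now; the acquirer offers that and keeps 69.08.
So by rejecting in round 1, the acquirer gets 69.08 next round, worth 0.79 × 69.08 = 54.5732 now.
Offer 60 ≥ 54.5732, so the acquirer accepts.

Accept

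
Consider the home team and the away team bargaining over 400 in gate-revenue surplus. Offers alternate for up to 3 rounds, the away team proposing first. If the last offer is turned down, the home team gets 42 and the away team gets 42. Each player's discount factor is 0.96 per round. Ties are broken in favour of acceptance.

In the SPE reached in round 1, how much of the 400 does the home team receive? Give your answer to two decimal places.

54.07

Work backward from the last round.
Round 3 (the away team proposes): the home team gets 42 if talks fail, so the away team offers 42 and keeps 358.
Round 2 (the home team proposes): the away team can get 358 next round, worth 0.96 × 358 = 343.68 now; the home team offers that and keeps 56.32.
Round 1 (the away team proposes): the home team can get 56.32 next round, worth 0.96 × 56.32 = 54.0672 now. The away team offers 54.0672 and keeps 400 − 54.0672 = 345.9328.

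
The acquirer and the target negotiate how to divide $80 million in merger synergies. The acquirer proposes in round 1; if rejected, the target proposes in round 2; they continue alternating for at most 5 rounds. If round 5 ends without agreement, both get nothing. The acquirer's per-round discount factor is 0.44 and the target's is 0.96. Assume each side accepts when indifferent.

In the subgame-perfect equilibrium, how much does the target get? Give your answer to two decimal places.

Round 5 (the acquirer proposes): the target will accept anything ≥ 0, so the acquirer offers 0 and keeps 80.
Round 4 (the target proposes): the acquirer can get 80 next round, worth 0.44 × 80 = 35.2 now; the target offers that and keeps 44.8.
Round 3 (the acquirer proposes): the target can get 44.8 next round, worth 0.96 × 44.8 = 43.008 now. The acquirer offers 43.008 and keeps 80 − 43.008 = 36.992.
Round 2 (the target proposes): the acquirer can get 36.992 next round, worth 0.44 × 36.992 = 16.27648 now, so the target offers 16.27648, keeping 63.72352.
Round 1 (the acquirer proposes): the target can get 63.72352 next round, worth 0.96 × 63.72352 = 61.1745792 now. The acquirer offers 61.1745792 and keeps 80 − 61.1745792 = 18.8254208.

61.17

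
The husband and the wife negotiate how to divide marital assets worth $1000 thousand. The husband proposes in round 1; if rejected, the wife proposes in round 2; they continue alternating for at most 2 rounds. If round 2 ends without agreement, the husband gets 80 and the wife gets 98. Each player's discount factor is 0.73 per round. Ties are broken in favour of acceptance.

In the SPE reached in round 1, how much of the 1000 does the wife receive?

671.6

Solve by backward induction from round 2.
Round 2 (the wife proposes): the husband gets 80 if talks fail, so the wife offers 80 and keeps 920.
Round 1 (the husband proposes): the wife can get 920 next round, worth 0.73 × 920 = 671.6 now; the husband offers that and keeps 328.4.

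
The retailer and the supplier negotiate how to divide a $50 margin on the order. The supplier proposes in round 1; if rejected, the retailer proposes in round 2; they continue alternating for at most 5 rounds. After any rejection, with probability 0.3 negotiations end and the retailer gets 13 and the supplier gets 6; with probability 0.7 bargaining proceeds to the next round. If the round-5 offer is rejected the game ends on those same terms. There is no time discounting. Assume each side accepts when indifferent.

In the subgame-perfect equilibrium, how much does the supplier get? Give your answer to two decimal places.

27.30

Round 5 (the supplier proposes): the retailer gets 13 if talks fail, so the supplier offers 13 and keeps 37.
Round 4 (the retailer proposes): rejecting gives the supplier an expected 0.7 × 37 + 0.3 × 6 = 27.7, so the retailer offers 27.7, keeping 22.3.
Round 3 (the supplier proposes): rejecting gives the retailer an expected 0.7 × 22.3 + 0.3 × 13 = 19.51, so the supplier offers 19.51, keeping 30.49.
Round 2 (the retailer proposes): rejecting gives the supplier an expected 0.7 × 30.49 + 0.3 × 6 = 23.143. The retailer offers 23.143 and keeps 50 − 23.143 = 26.857.
Round 1 (the supplier proposes): rejecting gives the retailer an expected 0.7 × 26.857 + 0.3 × 13 = 22.6999; the supplier offers that and keeps 27.3001.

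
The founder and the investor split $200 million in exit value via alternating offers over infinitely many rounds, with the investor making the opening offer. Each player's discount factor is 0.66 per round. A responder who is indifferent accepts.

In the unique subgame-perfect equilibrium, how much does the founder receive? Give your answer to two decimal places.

When the investor proposes, the founder accepts any offer worth at least 0.66 times what the founder would get by proposing next round; and vice versa.
This gives x = 200 − 0.66y and y = 200 − 0.66x, where x and y are each side's share when it proposes.
Hence (1 − 0.66·0.66)x = 200(1 − 0.66), i.e. 0.5644·x = 68.
x ≈ 120.4819; the founder's share is 200 − x ≈ 79.5181.

79.52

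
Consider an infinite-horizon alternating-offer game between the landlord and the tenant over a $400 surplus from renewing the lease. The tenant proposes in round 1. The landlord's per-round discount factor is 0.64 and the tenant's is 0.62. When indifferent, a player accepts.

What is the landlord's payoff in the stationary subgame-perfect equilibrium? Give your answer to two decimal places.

Let x be the tenant's share when the tenant proposes and y be the landlord's share when the landlord proposes.
The landlord accepts iff offered ≥ 0.64·y, so x = 400 − 0.64y. Symmetrically y = 400 − 0.62x.
Substituting: x = 400 − 0.64(400 − 0.62x), giving x(1 − 0.62·0.64) = 400(1 − 0.64).
So x = 400 × 0.36 / 0.6032 ≈ 238.7268, and the landlord receives 400 − x ≈ 161.2732.

161.27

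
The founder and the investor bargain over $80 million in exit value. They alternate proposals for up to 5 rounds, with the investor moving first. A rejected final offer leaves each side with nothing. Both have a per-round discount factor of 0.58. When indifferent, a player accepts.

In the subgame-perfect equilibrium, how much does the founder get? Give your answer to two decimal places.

26.04

Round 5 (the investor proposes): rejection yields 0 for the founder; the investor offers 0 and keeps 80.
Round 4 (the founder proposes): the investor can get 80 next round, worth 0.58 × 80 = 46.4 now; the founder offers that and keeps 33.6.
Round 3 (the investor proposes): the founder can get 33.6 next round, worth 0.58 × 33.6 = 19.488 now, so the investor offers 19.488, keeping 60.512.
Round 2 (the founder proposes): the investor can get 60.512 next round, worth 0.58 × 60.512 = 35.09696 now, so the founder offers 35.09696, keeping 44.90304.
Round 1 (the investor proposes): the founder can get 44.90304 next round, worth 0.58 × 44.90304 = 26.0437632 now, so the investor offers 26.0437632, keeping 53.9562368.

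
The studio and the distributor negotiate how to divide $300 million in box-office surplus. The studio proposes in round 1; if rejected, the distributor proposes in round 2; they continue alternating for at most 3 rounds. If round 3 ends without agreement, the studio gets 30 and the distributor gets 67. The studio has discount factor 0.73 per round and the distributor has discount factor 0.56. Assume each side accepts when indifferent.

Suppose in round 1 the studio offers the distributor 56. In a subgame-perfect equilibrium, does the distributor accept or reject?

Reject

Work out the distributor's continuation value if the offer is rejected.
Round 3 (the studio proposes): the distributor gets 67 if talks fail, so the studio offers 67 and keeps 233.
Round 2 (the distributor proposes): the studio can get 233 next round, worth 0.73 × 233 = 170.09 now. The distributor offers 170.09 and keeps 300 − 170.09 = 129.91.
So by rejecting in round 1, the distributor gets 129.91 next round, worth 0.56 × 129.91 = 72.7496 now.
Offer 56 < 72.7496, so the distributor rejects.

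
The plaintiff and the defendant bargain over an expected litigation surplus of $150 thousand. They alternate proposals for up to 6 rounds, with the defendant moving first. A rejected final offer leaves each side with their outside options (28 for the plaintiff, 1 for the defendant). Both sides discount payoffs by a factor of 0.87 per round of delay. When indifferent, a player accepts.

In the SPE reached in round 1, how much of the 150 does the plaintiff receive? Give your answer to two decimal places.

104.07

Round 6 (the plaintiff proposes): the defendant gets 1 if talks fail, so the plaintiff offers 1 and keeps 149.
Round 5 (the defendant proposes): the plaintiff can get 149 next round, worth 0.87 × 149 = 129.63 now. The defendant offers 129.63 and keeps 150 − 129.63 = 20.37.
Round 4 (the plaintiff proposes): the defendant can get 20.37 next round, worth 0.87 × 20.37 = 17.7219 now, so the plaintiff offers 17.7219, keeping 132.2781.
Round 3 (the defendant proposes): the plaintiff can get 132.2781 next round, worth 0.87 × 132.2781 = 115.081947 now. The defendant offers 115.081947 and keeps 150 − 115.081947 = 34.918053.
Round 2 (the plaintiff proposes): the defendant can get 34.918053 next round, worth 0.87 × 34.918053 = 30.37870611 now. The plaintiff offers 30.37870611 and keeps 150 − 30.37870611 = 119.62129389.
Round 1 (the defendant proposes): the plaintiff can get 119.62129389 next round, worth 0.87 × 119.62129389 = 104.0705256843 now, so the defendant offers 104.0705256843, keeping 45.9294743157.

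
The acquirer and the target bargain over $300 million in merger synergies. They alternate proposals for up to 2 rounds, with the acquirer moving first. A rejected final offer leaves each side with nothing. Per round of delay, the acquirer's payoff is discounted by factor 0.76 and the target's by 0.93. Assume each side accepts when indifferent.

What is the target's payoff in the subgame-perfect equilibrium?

279

Solve by backward induction from round 2.
Round 2 (the target proposes): rejection yields 0 for the acquirer; the target offers 0 and keeps 300.
Round 1 (the acquirer proposes): the target can get 300 next round, worth 0.93 × 300 = 279 now; the acquirer offers that and keeps 21.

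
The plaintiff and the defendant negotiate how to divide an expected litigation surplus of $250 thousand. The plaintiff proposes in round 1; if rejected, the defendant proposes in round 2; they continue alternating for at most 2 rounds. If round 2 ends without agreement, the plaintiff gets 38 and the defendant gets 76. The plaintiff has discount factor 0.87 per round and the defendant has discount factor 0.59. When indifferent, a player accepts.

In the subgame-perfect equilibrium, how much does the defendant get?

125.08

Round 2 (the defendant proposes): the plaintiff gets 38 if talks fail, so the defendant offers 38 and keeps 212.
Round 1 (the plaintiff proposes): the defendant can get 212 next round, worth 0.59 × 212 = 125.08 now. The plaintiff offers 125.08 and keeps 250 − 125.08 = 124.92.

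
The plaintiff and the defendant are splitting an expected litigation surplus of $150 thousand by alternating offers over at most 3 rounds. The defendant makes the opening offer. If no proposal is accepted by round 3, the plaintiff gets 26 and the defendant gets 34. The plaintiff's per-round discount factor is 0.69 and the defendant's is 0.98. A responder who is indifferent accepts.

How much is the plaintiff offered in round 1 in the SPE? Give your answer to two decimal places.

19.65

Solve by backward induction from round 3.
Round 3 (the defendant proposes): the plaintiff gets 26 if talks fail, so the defendant offers 26 and keeps 124.
Round 2 (the plaintiff proposes): the defendant can get 124 next round, worth 0.98 × 124 = 121.52 now. The plaintiff offers 121.52 and keeps 150 − 121.52 = 28.48.
Round 1 (the defendant proposes): the plaintiff can get 28.48 next round, worth 0.69 × 28.48 = 19.6512 now, so the defendant offers 19.6512, keeping 130.3488.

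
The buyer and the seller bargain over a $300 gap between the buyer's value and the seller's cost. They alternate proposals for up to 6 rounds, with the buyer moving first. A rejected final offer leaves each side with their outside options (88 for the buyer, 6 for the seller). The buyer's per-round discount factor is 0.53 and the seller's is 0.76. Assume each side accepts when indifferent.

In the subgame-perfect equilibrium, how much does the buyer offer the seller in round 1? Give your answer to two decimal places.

176.47

Solve by backward induction from round 6.
Round 6 (the seller proposes): the buyer gets 88 if talks fail, so the seller offers 88 and keeps 212.
Round 5 (the buyer proposes): the seller can get 212 next round, worth 0.76 × 212 = 161.12 now. The buyer offers 161.12 and keeps 300 − 161.12 = 138.88.
Round 4 (the seller proposes): the buyer can get 138.88 next round, worth 0.53 × 138.88 = 73.6064 now; the seller offers that and keeps 226.3936.
Round 3 (the buyer proposes): the seller can get 226.3936 next round, worth 0.76 × 226.3936 = 172.059136 now, so the buyer offers 172.059136, keeping 127.940864.
Round 2 (the seller proposes): the buyer can get 127.940864 next round, worth 0.53 × 127.940864 = 67.80865792 now; the seller offers that and keeps 232.19134208.
Round 1 (the buyer proposes): the seller can get 232.19134208 next round, worth 0.76 × 232.19134208 = 176.4654199808 now, so the buyer offers 176.4654199808, keeping 123.5345800192.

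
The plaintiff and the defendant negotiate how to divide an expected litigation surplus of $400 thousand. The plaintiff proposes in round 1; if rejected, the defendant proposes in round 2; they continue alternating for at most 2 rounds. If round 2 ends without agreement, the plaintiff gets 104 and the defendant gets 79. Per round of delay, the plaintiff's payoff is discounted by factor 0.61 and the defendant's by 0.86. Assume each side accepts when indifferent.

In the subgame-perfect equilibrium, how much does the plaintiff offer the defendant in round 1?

254.56

Round 2 (the defendant proposes): the plaintiff gets 104 if talks fail, so the defendant offers 104 and keeps 296.
Round 1 (the plaintiff proposes): the defendant can get 296 next round, worth 0.86 × 296 = 254.56 now. The plaintiff offers 254.56 and keeps 400 − 254.56 = 145.44.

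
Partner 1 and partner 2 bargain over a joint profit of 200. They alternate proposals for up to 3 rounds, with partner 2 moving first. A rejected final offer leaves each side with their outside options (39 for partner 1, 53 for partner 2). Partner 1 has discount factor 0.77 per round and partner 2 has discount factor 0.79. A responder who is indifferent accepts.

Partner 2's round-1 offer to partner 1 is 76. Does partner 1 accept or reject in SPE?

Accept

Round 3 (partner 2 proposes): partner 1 gets 39 if talks fail, so partner 2 offers 39 and keeps 161.
Round 2 (partner 1 proposes): partner 2 can get 161 next round, worth 0.79 × 161 = 127.19 now; partner 1 offers that and keeps 72.81.
So by rejecting in round 1, partner 1 gets 72.81 next round, worth 0.77 × 72.81 = 56.0637 now.
Offer 76 ≥ 56.0637, so partner 1 accepts.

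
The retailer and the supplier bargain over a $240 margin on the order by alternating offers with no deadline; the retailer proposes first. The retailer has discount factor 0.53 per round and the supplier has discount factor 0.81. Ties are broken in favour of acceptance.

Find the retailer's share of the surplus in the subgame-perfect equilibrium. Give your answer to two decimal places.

When the retailer proposes, the supplier accepts any offer worth at least 0.81 times what the supplier would get by proposing next round; and vice versa.
This gives x = 240 − 0.81y and y = 240 − 0.53x, where x and y are each side's share when it proposes.
Hence (1 − 0.81·0.53)x = 240(1 − 0.81), i.e. 0.5707·x = 45.6.
x ≈ 79.9019; the supplier's share is 240 − x ≈ 160.0981.

79.90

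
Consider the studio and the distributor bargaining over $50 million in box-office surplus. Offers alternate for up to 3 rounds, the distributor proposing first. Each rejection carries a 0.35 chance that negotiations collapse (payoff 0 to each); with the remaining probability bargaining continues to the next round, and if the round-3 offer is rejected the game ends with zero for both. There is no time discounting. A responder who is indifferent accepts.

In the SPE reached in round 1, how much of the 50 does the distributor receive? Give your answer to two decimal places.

Round 3 (the distributor proposes): the studio will accept anything ≥ 0, so the distributor offers 0 and keeps 50.
Round 2 (the studio proposes): rejecting gives the distributor an expected 0.65 × 50 = 32.5. The studio offers 32.5 and keeps 50 − 32.5 = 17.5.
Round 1 (the distributor proposes): rejecting gives the studio an expected 0.65 × 17.5 = 11.375. The distributor offers 11.375 and keeps 50 − 11.375 = 38.625.

38.63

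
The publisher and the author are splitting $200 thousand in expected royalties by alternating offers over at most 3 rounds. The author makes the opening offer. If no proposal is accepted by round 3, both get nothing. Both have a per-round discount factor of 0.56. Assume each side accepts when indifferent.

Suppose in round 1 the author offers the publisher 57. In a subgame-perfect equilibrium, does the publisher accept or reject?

Work out the publisher's continuation value if the offer is rejected.
Round 3 (the author proposes): the publisher will accept anything ≥ 0, so the author offers 0 and keeps 200.
Round 2 (the publisher proposes): the author can get 200 next round, worth 0.56 × 200 = 112 now, so the publisher offers 112, keeping 88.
So by rejecting in round 1, the publisher gets 88 next round, worth 0.56 × 88 = 49.28 now.
Offer 57 ≥ 49.28, so the publisher accepts.

Accept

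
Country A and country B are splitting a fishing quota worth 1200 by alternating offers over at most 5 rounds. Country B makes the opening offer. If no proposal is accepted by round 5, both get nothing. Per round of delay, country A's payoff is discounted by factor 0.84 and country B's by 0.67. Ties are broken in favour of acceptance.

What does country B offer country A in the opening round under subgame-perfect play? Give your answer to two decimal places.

519.85

Round 5 (country B proposes): rejection yields 0 for country A; country B offers 0 and keeps 1200.
Round 4 (country A proposes): country B can get 1200 next round, worth 0.67 × 1200 = 804 now; country A offers that and keeps 396.
Round 3 (country B proposes): country A can get 396 next round, worth 0.84 × 396 = 332.64 now; country B offers that and keeps 867.36.
Round 2 (country A proposes): country B can get 867.36 next round, worth 0.67 × 867.36 = 581.1312 now, so country A offers 581.1312, keeping 618.8688.
Round 1 (country B proposes): country A can get 618.8688 next round, worth 0.84 × 618.8688 = 519.849792 now, so country B offers 519.849792, keeping 680.150208.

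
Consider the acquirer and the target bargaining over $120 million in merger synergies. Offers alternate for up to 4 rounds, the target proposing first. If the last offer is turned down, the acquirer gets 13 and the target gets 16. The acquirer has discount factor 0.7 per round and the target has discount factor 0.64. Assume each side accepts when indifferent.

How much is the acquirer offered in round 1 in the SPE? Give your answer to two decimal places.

62.85

Round 4 (the acquirer proposes): the target gets 16 if talks fail, so the acquirer offers 16 and keeps 104.
Round 3 (the target proposes): the acquirer can get 104 next round, worth 0.7 × 104 = 72.8 now; the target offers that and keeps 47.2.
Round 2 (the acquirer proposes): the target can get 47.2 next round, worth 0.64 × 47.2 = 30.208 now. The acquirer offers 30.208 and keeps 120 − 30.208 = 89.792.
Round 1 (the target proposes): the acquirer can get 89.792 next round, worth 0.7 × 89.792 = 62.8544 now. The target offers 62.8544 and keeps 120 − 62.8544 = 57.1456.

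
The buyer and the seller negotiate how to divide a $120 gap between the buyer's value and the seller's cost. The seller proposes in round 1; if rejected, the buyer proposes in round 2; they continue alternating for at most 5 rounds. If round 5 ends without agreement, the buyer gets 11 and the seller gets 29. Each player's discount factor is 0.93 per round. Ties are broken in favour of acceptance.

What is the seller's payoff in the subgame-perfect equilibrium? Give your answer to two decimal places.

Work backward from the last round.
Round 5 (the seller proposes): the buyer gets 11 if talks fail, so the seller offers 11 and keeps 109.
Round 4 (the buyer proposes): the seller can get 109 next round, worth 0.93 × 109 = 101.37 now, so the buyer offers 101.37, keeping 18.63.
Round 3 (the seller proposes): the buyer can get 18.63 next round, worth 0.93 × 18.63 = 17.3259 now, so the seller offers 17.3259, keeping 102.6741.
Round 2 (the buyer proposes): the seller can get 102.6741 next round, worth 0.93 × 102.6741 = 95.486913 now; the buyer offers that and keeps 24.513087.
Round 1 (the seller proposes): the buyer can get 24.513087 next round, worth 0.93 × 24.513087 = 22.79717091 now. The seller offers 22.79717091 and keeps 120 − 22.79717091 = 97.20282909.

97.20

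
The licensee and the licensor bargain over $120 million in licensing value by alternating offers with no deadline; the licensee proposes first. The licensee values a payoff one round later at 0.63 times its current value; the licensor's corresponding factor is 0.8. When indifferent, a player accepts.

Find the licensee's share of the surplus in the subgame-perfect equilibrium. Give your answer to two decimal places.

When the licensee proposes, the licensor accepts any offer worth at least 0.8 times what the licensor would get by proposing next round; and vice versa.
This gives x = 120 − 0.8y and y = 120 − 0.63x, where x and y are each side's share when it proposes.
Hence (1 − 0.8·0.63)x = 120(1 − 0.8), i.e. 0.496·x = 24.
x ≈ 48.3871; the licensor's share is 120 − x ≈ 71.6129.

48.39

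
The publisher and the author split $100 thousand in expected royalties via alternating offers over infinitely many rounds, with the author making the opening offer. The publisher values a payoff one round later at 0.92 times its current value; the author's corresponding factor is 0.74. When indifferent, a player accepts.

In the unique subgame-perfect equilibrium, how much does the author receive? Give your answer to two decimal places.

Let x be the author's share when the author proposes and y be the publisher's share when the publisher proposes.
The publisher accepts iff offered ≥ 0.92·y, so x = 100 − 0.92y. Symmetrically y = 100 − 0.74x.
Substituting: x = 100 − 0.92(100 − 0.74x), giving x(1 − 0.74·0.92) = 100(1 − 0.92).
So x = 100 × 0.08 / 0.3192 ≈ 25.0627, and the publisher receives 100 − x ≈ 74.9373.

25.06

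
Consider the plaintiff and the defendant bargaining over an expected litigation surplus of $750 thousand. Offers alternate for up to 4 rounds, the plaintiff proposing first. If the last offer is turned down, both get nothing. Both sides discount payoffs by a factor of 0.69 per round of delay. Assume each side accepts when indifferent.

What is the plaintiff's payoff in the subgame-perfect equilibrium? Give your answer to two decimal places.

343.19

Round 4 (the defendant proposes): the plaintiff will accept anything ≥ 0, so the defendant offers 0 and keeps 750.
Round 3 (the plaintiff proposes): the defendant can get 750 next round, worth 0.69 × 750 = 517.5 now, so the plaintiff offers 517.5, keeping 232.5.
Round 2 (the defendant proposes): the plaintiff can get 232.5 next round, worth 0.69 × 232.5 = 160.425 now, so the defendant offers 160.425, keeping 589.575.
Round 1 (the plaintiff proposes): the defendant can get 589.575 next round, worth 0.69 × 589.575 = 406.80675 now; the plaintiff offers that and keeps 343.19325.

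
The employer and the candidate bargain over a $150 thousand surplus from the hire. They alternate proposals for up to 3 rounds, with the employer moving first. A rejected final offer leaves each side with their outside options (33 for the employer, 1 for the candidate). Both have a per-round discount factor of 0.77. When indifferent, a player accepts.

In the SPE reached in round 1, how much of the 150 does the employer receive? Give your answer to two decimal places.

Round 3 (the employer proposes): the candidate gets 1 if talks fail, so the employer offers 1 and keeps 149.
Round 2 (the candidate proposes): the employer can get 149 next round, worth 0.77 × 149 = 114.73 now, so the candidate offers 114.73, keeping 35.27.
Round 1 (the employer proposes): the candidate can get 35.27 next round, worth 0.77 × 35.27 = 27.1579 now, so the employer offers 27.1579, keeping 122.8421.

122.84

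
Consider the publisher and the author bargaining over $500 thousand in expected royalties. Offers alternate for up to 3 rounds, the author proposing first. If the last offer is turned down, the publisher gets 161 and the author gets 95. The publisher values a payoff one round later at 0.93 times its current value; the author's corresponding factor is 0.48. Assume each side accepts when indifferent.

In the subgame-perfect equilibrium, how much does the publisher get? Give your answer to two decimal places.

313.67

Round 3 (the author proposes): the publisher gets 161 if talks fail, so the author offers 161 and keeps 339.
Round 2 (the publisher proposes): the author can get 339 next round, worth 0.48 × 339 = 162.72 now. The publisher offers 162.72 and keeps 500 − 162.72 = 337.28.
Round 1 (the author proposes): the publisher can get 337.28 next round, worth 0.93 × 337.28 = 313.6704 now. The author offers 313.6704 and keeps 500 − 313.6704 = 186.3296.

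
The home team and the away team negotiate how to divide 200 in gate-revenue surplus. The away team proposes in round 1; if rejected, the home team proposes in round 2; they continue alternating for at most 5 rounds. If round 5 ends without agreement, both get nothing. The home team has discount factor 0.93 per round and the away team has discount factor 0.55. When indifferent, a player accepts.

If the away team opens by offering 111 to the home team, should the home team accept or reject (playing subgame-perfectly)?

Reject

Round 5 (the away team proposes): rejection yields 0 for the home team; the away team offers 0 and keeps 200.
Round 4 (the home team proposes): the away team can get 200 next round, worth 0.55 × 200 = 110 now. The home team offers 110 and keeps 200 − 110 = 90.
Round 3 (the away team proposes): the home team can get 90 next round, worth 0.93 × 90 = 83.7 now; the away team offers that and keeps 116.3.
Round 2 (the home team proposes): the away team can get 116.3 next round, worth 0.55 × 116.3 = 63.965 now, so the home team offers 63.965, keeping 136.035.
So by rejecting in round 1, the home team gets 136.035 next round, worth 0.93 × 136.035 = 126.51255 now.
Offer 111 < 126.51255, so the home team rejects.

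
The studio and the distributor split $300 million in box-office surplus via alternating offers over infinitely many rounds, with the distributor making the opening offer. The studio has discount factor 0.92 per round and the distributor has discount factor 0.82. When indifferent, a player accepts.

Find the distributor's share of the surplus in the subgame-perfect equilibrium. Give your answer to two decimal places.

97.72

In a stationary SPE each proposer offers the other exactly their discounted continuation value.
If the distributor keeps x when proposing and the studio keeps y when proposing, then x = 300 − 0.92y and y = 300 − 0.82x.
Solving: x = 300(1 − 0.92) / (1 − 0.82·0.92) = 24 / 0.2456 ≈ 97.7199.
The studio gets 300 − 97.7199 ≈ 202.2801.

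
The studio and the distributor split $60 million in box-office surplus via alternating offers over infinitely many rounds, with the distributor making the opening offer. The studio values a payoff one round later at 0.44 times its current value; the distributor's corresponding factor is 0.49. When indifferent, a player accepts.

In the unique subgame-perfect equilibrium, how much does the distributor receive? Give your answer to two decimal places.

42.84

In a stationary SPE each proposer offers the other exactly their discounted continuation value.
If the distributor keeps x when proposing and the studio keeps y when proposing, then x = 60 − 0.44y and y = 60 − 0.49x.
Solving: x = 60(1 − 0.44) / (1 − 0.49·0.44) = 33.6 / 0.7844 ≈ 42.8353.
The studio gets 60 − 42.8353 ≈ 17.1647.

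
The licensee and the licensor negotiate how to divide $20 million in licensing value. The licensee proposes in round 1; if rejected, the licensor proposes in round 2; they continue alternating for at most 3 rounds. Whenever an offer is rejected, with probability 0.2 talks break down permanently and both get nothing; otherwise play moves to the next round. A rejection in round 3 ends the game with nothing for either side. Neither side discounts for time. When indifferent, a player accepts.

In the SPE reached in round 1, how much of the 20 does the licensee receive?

By backward induction:
Round 3 (the licensee proposes): rejection yields 0 for the licensor; the licensee offers 0 and keeps 20.
Round 2 (the licensor proposes): rejecting gives the licensee an expected 0.8 × 20 = 16, so the licensor offers 16, keeping 4.
Round 1 (the licensee proposes): rejecting gives the licensor an expected 0.8 × 4 = 3.2, so the licensee offers 3.2, keeping 16.8.

16.8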